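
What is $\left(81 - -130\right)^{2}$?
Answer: $44521$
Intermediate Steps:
$\left(81 - -130\right)^{2} = \left(81 + 130\right)^{2} = 211^{2} = 44521$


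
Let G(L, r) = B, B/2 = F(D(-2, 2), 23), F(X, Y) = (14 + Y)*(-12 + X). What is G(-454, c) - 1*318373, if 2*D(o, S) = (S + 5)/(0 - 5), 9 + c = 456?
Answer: -1596564/5 ≈ -3.1931e+5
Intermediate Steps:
c = 447 (c = -9 + 456 = 447)
D(o, S) = -½ - S/10 (D(o, S) = ((S + 5)/(0 - 5))/2 = ((5 + S)/(-5))/2 = ((5 + S)*(-⅕))/2 = (-1 - S/5)/2 = -½ - S/10)
F(X, Y) = (-12 + X)*(14 + Y)
B = -4699/5 (B = 2*(-168 - 12*23 + 14*(-½ - ⅒*2) + (-½ - ⅒*2)*23) = 2*(-168 - 276 + 14*(-½ - ⅕) + (-½ - ⅕)*23) = 2*(-168 - 276 + 14*(-7/10) - 7/10*23) = 2*(-168 - 276 - 49/5 - 161/10) = 2*(-4699/10) = -4699/5 ≈ -939.80)
G(L, r) = -4699/5
G(-454, c) - 1*318373 = -4699/5 - 1*318373 = -4699/5 - 318373 = -1596564/5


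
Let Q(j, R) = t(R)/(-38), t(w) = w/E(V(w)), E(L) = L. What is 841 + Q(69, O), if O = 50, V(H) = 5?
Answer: 15974/19 ≈ 840.74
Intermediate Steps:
t(w) = w/5
Q(j, R) = -R/190 (Q(j, R) = (R/5)/(-38) = (R/5)*(-1/38) = -R/190)
841 + Q(69, O) = 841 - 1/190*50 = 841 - 5/19 = 15974/19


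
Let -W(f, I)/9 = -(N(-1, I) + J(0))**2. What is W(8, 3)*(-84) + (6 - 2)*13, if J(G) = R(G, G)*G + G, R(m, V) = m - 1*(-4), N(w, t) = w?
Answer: -704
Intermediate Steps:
R(m, V) = 4 + m (R(m, V) = m + 4 = 4 + m)
J(G) = G + G*(4 + G) (J(G) = (4 + G)*G + G = G*(4 + G) + G = G + G*(4 + G))
W(f, I) = 9 (W(f, I) = -(-9)*(-1 + 0*(5 + 0))**2 = -(-9)*(-1 + 0*5)**2 = -(-9)*(-1 + 0)**2 = -(-9)*(-1)**2 = -(-9) = -9*(-1) = 9)
W(8, 3)*(-84) + (6 - 2)*13 = 9*(-84) + (6 - 2)*13 = -756 + 4*13 = -756 + 52 = -704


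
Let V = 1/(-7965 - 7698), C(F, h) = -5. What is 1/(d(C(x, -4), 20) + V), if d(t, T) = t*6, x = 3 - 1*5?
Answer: -15663/469891 ≈ -0.033333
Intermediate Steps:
x = -2 (x = 3 - 5 = -2)
d(t, T) = 6*t
V = -1/15663 (V = 1/(-15663) = -1/15663 ≈ -6.3845e-5)
1/(d(C(x, -4), 20) + V) = 1/(6*(-5) - 1/15663) = 1/(-30 - 1/15663) = 1/(-469891/15663) = -15663/469891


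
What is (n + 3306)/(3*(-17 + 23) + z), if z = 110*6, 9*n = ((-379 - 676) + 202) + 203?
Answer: 14552/3051 ≈ 4.7696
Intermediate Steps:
n = -650/9 (n = (((-379 - 676) + 202) + 203)/9 = ((-1055 + 202) + 203)/9 = (-853 + 203)/9 = (⅑)*(-650) = -650/9 ≈ -72.222)
z = 660
(n + 3306)/(3*(-17 + 23) + z) = (-650/9 + 3306)/(3*(-17 + 23) + 660) = 29104/(9*(3*6 + 660)) = 29104/(9*(18 + 660)) = (29104/9)/678 = (29104/9)*(1/678) = 14552/3051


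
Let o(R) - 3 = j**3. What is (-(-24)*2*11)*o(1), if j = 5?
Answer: 67584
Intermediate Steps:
o(R) = 128 (o(R) = 3 + 5**3 = 3 + 125 = 128)
(-(-24)*2*11)*o(1) = (-(-24)*2*11)*128 = (-6*(-8)*11)*128 = (48*11)*128 = 528*128 = 67584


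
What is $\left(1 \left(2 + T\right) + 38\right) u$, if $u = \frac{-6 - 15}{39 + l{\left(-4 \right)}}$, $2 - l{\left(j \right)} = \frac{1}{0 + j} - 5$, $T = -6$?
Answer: $- \frac{2856}{185} \approx -15.438$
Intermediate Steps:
$l{\left(j \right)} = 7 - \frac{1}{j}$ ($l{\left(j \right)} = 2 - \left(\frac{1}{0 + j} - 5\right) = 2 - \left(\frac{1}{j} - 5\right) = 2 - \left(-5 + \frac{1}{j}\right) = 2 + \left(5 - \frac{1}{j}\right) = 7 - \frac{1}{j}$)
$u = - \frac{84}{185}$ ($u = \frac{-6 - 15}{39 + \left(7 - \frac{1}{-4}\right)} = - \frac{21}{39 + \left(7 - - \frac{1}{4}\right)} = - \frac{21}{39 + \left(7 + \frac{1}{4}\right)} = - \frac{21}{39 + \frac{29}{4}} = - \frac{21}{\frac{185}{4}} = \left(-21\right) \frac{4}{185} = - \frac{84}{185} \approx -0.45405$)
$\left(1 \left(2 + T\right) + 38\right) u = \left(1 \left(2 - 6\right) + 38\right) \left(- \frac{84}{185}\right) = \left(1 \left(-4\right) + 38\right) \left(- \frac{84}{185}\right) = \left(-4 + 38\right) \left(- \frac{84}{185}\right) = 34 \left(- \frac{84}{185}\right) = - \frac{2856}{185}$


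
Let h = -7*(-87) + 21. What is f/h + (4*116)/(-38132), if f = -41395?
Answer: -78938323/1201158 ≈ -65.719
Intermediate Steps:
h = 630 (h = 609 + 21 = 630)
f/h + (4*116)/(-38132) = -41395/630 + (4*116)/(-38132) = -41395*1/630 + 464*(-1/38132) = -8279/126 - 116/9533 = -78938323/1201158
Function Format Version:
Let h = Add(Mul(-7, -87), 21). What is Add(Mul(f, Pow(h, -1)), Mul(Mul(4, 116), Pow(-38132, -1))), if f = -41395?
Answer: Rational(-78938323, 1201158) ≈ -65.719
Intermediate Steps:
h = 630 (h = Add(609, 21) = 630)
Add(Mul(f, Pow(h, -1)), Mul(Mul(4, 116), Pow(-38132, -1))) = Add(Mul(-41395, Pow(630, -1)), Mul(Mul(4, 116), Pow(-38132, -1))) = Add(Mul(-41395, Rational(1, 630)), Mul(464, Rational(-1, 38132))) = Add(Rational(-8279, 126), Rational(-116, 9533)) = Rational(-78938323, 1201158)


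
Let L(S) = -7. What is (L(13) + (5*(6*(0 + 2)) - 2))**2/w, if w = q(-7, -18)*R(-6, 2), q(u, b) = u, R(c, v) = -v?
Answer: 2601/14 ≈ 185.79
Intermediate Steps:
w = 14 (w = -(-7)*2 = -7*(-2) = 14)
(L(13) + (5*(6*(0 + 2)) - 2))**2/w = (-7 + (5*(6*(0 + 2)) - 2))**2/14 = (-7 + (5*(6*2) - 2))**2*(1/14) = (-7 + (5*12 - 2))**2*(1/14) = (-7 + (60 - 2))**2*(1/14) = (-7 + 58)**2*(1/14) = 51**2*(1/14) = 2601*(1/14) = 2601/14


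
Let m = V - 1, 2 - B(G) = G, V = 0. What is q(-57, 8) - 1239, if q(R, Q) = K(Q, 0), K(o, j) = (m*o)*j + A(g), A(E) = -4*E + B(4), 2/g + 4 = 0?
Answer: -1239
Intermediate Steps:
B(G) = 2 - G
g = -½ (g = 2/(-4 + 0) = 2/(-4) = 2*(-¼) = -½ ≈ -0.50000)
m = -1 (m = 0 - 1 = -1)
A(E) = -2 - 4*E (A(E) = -4*E + (2 - 1*4) = -4*E + (2 - 4) = -4*E - 2 = -2 - 4*E)
K(o, j) = -j*o (K(o, j) = (-o)*j + (-2 - 4*(-½)) = -j*o + (-2 + 2) = -j*o + 0 = -j*o)
q(R, Q) = 0 (q(R, Q) = -1*0*Q = 0)
q(-57, 8) - 1239 = 0 - 1239 = -1239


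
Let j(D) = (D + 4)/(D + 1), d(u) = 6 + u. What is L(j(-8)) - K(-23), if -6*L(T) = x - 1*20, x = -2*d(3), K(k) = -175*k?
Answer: -12056/3 ≈ -4018.7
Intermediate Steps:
j(D) = (4 + D)/(1 + D)
x = -18 (x = -2*(6 + 3) = -2*9 = -18)
L(T) = 19/3 (L(T) = -(-18 - 1*20)/6 = -(-18 - 20)/6 = -⅙*(-38) = 19/3)
L(j(-8)) - K(-23) = 19/3 - (-175)*(-23) = 19/3 - 1*4025 = 19/3 - 4025 = -12056/3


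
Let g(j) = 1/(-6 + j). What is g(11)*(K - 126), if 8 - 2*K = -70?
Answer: -87/5 ≈ -17.400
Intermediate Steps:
K = 39 (K = 4 - 1/2*(-70) = 4 + 35 = 39)
g(11)*(K - 126) = (39 - 126)/(-6 + 11) = -87/5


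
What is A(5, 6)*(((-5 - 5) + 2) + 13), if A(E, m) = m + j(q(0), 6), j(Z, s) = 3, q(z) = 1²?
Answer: 45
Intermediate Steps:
q(z) = 1
A(E, m) = 3 + m (A(E, m) = m + 3 = 3 + m)
A(5, 6)*(((-5 - 5) + 2) + 13) = (3 + 6)*(((-5 - 5) + 2) + 13) = 9*((-10 + 2) + 13) = 9*(-8 + 13) = 9*5 = 45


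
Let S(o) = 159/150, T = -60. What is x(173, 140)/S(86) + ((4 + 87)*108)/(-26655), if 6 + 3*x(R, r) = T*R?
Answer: -1538167128/470905 ≈ -3266.4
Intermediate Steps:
S(o) = 53/50 (S(o) = 159*(1/150) = 53/50)
x(R, r) = -2 - 20*R (x(R, r) = -2 + (-60*R)/3 = -2 - 20*R)
x(173, 140)/S(86) + ((4 + 87)*108)/(-26655) = (-2 - 20*173)/(53/50) + ((4 + 87)*108)/(-26655) = (-2 - 3460)*(50/53) + (91*108)*(-1/26655) = -3462*50/53 + 9828*(-1/26655) = -173100/53 - 3276/8885 = -1538167128/470905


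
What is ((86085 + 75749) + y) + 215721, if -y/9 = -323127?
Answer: 3285698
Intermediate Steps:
y = 2908143 (y = -9*(-323127) = 2908143)
((86085 + 75749) + y) + 215721 = ((86085 + 75749) + 2908143) + 215721 = (161834 + 2908143) + 215721 = 3069977 + 215721 = 3285698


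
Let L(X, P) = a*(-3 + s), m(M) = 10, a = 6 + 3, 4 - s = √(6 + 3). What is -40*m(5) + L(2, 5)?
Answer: -418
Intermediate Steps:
s = 1 (s = 4 - √(6 + 3) = 4 - √9 = 4 - 1*3 = 4 - 3 = 1)
a = 9
L(X, P) = -18 (L(X, P) = 9*(-3 + 1) = 9*(-2) = -18)
-40*m(5) + L(2, 5) = -40*10 - 18 = -400 - 18 = -418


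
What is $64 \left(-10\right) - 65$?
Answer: $-705$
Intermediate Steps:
$64 \left(-10\right) - 65 = -640 - 65 = -705$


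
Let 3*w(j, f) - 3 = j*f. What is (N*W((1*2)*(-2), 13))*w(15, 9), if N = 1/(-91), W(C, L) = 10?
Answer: -460/91 ≈ -5.0549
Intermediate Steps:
N = -1/91 ≈ -0.010989
w(j, f) = 1 + f*j/3 (w(j, f) = 1 + (j*f)/3 = 1 + (f*j)/3 = 1 + f*j/3)
(N*W((1*2)*(-2), 13))*w(15, 9) = (-1/91*10)*(1 + (⅓)*9*15) = -10*(1 + 45)/91 = -10/91*46 = -460/91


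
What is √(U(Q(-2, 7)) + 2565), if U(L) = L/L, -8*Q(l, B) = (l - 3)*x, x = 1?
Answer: √2566 ≈ 50.656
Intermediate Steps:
Q(l, B) = 3/8 - l/8 (Q(l, B) = -(l - 3)/8 = -(-3 + l)/8 = 3/8 - l/8)
U(L) = 1
√(U(Q(-2, 7)) + 2565) = √(1 + 2565) = √2566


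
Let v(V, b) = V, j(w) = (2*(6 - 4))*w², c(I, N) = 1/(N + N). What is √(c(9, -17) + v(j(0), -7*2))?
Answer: I*√34/34 ≈ 0.1715*I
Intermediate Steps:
c(I, N) = 1/(2*N)
j(w) = 4*w² (j(w) = (2*2)*w² = 4*w²)
√(c(9, -17) + v(j(0), -7*2)) = √((½)/(-17) + 4*0²) = √((½)*(-1/17) + 4*0) = √(-1/34 + 0) = √(-1/34) = I*√34/34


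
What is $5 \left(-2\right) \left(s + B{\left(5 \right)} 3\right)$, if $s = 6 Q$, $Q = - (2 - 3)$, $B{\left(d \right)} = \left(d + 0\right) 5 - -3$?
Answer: $-900$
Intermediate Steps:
$B{\left(d \right)} = 3 + 5 d$ ($B{\left(d \right)} = d 5 + 3 = 5 d + 3 = 3 + 5 d$)
$Q = 1$ ($Q = \left(-1\right) \left(-1\right) = 1$)
$s = 6$ ($s = 6 \cdot 1 = 6$)
$5 \left(-2\right) \left(s + B{\left(5 \right)} 3\right) = 5 \left(-2\right) \left(6 + \left(3 + 5 \cdot 5\right) 3\right) = - 10 \left(6 + \left(3 + 25\right) 3\right) = - 10 \left(6 + 28 \cdot 3\right) = - 10 \left(6 + 84\right) = \left(-10\right) 90 = -900$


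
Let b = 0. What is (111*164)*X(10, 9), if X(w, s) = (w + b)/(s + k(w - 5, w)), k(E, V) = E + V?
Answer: 7585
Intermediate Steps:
X(w, s) = w/(-5 + s + 2*w) (X(w, s) = (w + 0)/(s + ((w - 5) + w)) = w/(s + ((-5 + w) + w)) = w/(s + (-5 + 2*w)) = w/(-5 + s + 2*w))
(111*164)*X(10, 9) = (111*164)*(10/(-5 + 9 + 2*10)) = 18204*(10/(-5 + 9 + 20)) = 18204*(10/24) = 18204*(10*(1/24)) = 18204*(5/12) = 7585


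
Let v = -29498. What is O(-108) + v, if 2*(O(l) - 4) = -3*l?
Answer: -29332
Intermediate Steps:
O(l) = 4 - 3*l/2 (O(l) = 4 + (-3*l)/2 = 4 - 3*l/2)
O(-108) + v = (4 - 3/2*(-108)) - 29498 = (4 + 162) - 29498 = 166 - 29498 = -29332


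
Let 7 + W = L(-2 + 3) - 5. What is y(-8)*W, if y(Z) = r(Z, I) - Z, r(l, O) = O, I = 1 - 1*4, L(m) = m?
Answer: -55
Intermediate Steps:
I = -3 (I = 1 - 4 = -3)
y(Z) = -3 - Z
W = -11 (W = -7 + ((-2 + 3) - 5) = -7 + (1 - 5) = -7 - 4 = -11)
y(-8)*W = (-3 - 1*(-8))*(-11) = (-3 + 8)*(-11) = 5*(-11) = -55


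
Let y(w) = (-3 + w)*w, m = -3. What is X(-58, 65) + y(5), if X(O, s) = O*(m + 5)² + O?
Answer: -280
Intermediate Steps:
y(w) = w*(-3 + w)
X(O, s) = 5*O (X(O, s) = O*(-3 + 5)² + O = O*2² + O = O*4 + O = 4*O + O = 5*O)
X(-58, 65) + y(5) = 5*(-58) + 5*(-3 + 5) = -290 + 5*2 = -290 + 10 = -280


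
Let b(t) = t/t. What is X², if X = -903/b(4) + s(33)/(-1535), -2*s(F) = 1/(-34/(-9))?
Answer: 8884029719827161/10895184400 ≈ 8.1541e+5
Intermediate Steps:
b(t) = 1
s(F) = -9/68 (s(F) = -1/(2*((-34/(-9)))) = -1/(2*((-34*(-⅑)))) = -1/(2*34/9) = -½*9/34 = -9/68)
X = -94255131/104380 (X = -903/1 - 9/68/(-1535) = -903*1 - 9/68*(-1/1535) = -903 + 9/104380 = -94255131/104380 ≈ -903.00)
X² = (-94255131/104380)² = 8884029719827161/10895184400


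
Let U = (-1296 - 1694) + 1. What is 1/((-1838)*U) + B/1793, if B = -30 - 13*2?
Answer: -307649999/9850351126 ≈ -0.031232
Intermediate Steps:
U = -2989 (U = -2990 + 1 = -2989)
B = -56 (B = -30 - 26 = -56)
1/((-1838)*U) + B/1793 = 1/(-1838*(-2989)) - 56/1793 = -1/1838*(-1/2989) - 56*1/1793 = 1/5493782 - 56/1793 = -307649999/9850351126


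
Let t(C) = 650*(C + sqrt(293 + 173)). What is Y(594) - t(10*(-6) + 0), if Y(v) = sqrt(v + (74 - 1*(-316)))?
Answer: 39000 - 650*sqrt(466) + 2*sqrt(246) ≈ 25000.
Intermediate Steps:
Y(v) = sqrt(390 + v) (Y(v) = sqrt(v + (74 + 316)) = sqrt(v + 390) = sqrt(390 + v))
t(C) = 650*C + 650*sqrt(466) (t(C) = 650*(C + sqrt(466)) = 650*C + 650*sqrt(466))
Y(594) - t(10*(-6) + 0) = sqrt(390 + 594) - (650*(10*(-6) + 0) + 650*sqrt(466)) = sqrt(984) - (650*(-60 + 0) + 650*sqrt(466)) = 2*sqrt(246) - (650*(-60) + 650*sqrt(466)) = 2*sqrt(246) - (-39000 + 650*sqrt(466)) = 2*sqrt(246) + (39000 - 650*sqrt(466)) = 39000 - 650*sqrt(466) + 2*sqrt(246)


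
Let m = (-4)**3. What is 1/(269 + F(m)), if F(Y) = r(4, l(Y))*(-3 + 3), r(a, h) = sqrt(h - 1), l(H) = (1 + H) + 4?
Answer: 1/269 ≈ 0.0037175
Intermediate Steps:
m = -64
l(H) = 5 + H
r(a, h) = sqrt(-1 + h)
F(Y) = 0 (F(Y) = sqrt(-1 + (5 + Y))*(-3 + 3) = sqrt(4 + Y)*0 = 0)
1/(269 + F(m)) = 1/(269 + 0) = 1/269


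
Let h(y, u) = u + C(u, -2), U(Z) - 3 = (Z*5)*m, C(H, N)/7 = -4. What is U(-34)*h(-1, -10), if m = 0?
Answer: -114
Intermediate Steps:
C(H, N) = -28 (C(H, N) = 7*(-4) = -28)
U(Z) = 3 (U(Z) = 3 + (Z*5)*0 = 3 + (5*Z)*0 = 3 + 0 = 3)
h(y, u) = -28 + u (h(y, u) = u - 28 = -28 + u)
U(-34)*h(-1, -10) = 3*(-28 - 10) = 3*(-38) = -114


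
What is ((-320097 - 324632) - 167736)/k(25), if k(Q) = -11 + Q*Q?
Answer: -812465/614 ≈ -1323.2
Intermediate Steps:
k(Q) = -11 + Q**2
((-320097 - 324632) - 167736)/k(25) = ((-320097 - 324632) - 167736)/(-11 + 25**2) = (-644729 - 167736)/(-11 + 625) = -812465/614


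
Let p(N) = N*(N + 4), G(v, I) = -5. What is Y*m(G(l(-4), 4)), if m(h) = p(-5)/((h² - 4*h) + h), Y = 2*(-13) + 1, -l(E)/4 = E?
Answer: -25/8 ≈ -3.1250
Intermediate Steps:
l(E) = -4*E
p(N) = N*(4 + N)
Y = -25 (Y = -26 + 1 = -25)
m(h) = 5/(h² - 3*h) (m(h) = (-5*(4 - 5))/((h² - 4*h) + h) = (-5*(-1))/(h² - 3*h) = 5/(h² - 3*h))
Y*m(G(l(-4), 4)) = -125/((-5)*(-3 - 5)) = -125*(-1)/(5*(-8)) = -125*(-1)*(-1)/(5*8) = -25*⅛ = -25/8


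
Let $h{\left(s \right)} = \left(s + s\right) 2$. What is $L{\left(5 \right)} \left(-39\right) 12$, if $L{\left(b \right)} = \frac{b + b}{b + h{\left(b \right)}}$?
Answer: $- \frac{936}{5} \approx -187.2$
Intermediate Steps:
$h{\left(s \right)} = 4 s$ ($h{\left(s \right)} = 2 s 2 = 4 s$)
$L{\left(b \right)} = \frac{2}{5}$ ($L{\left(b \right)} = \frac{b + b}{b + 4 b} = \frac{2 b}{5 b} = 2 b \frac{1}{5 b} = \frac{2}{5}$)
$L{\left(5 \right)} \left(-39\right) 12 = \frac{2}{5} \left(-39\right) 12 = \left(- \frac{78}{5}\right) 12 = - \frac{936}{5}$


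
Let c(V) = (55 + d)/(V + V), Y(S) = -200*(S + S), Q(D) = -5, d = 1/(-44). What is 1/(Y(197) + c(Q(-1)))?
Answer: -440/34674419 ≈ -1.2689e-5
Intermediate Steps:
d = -1/44 ≈ -0.022727
Y(S) = -400*S
c(V) = 2419/(88*V) (c(V) = (55 - 1/44)/(V + V) = 2419/(44*((2*V))) = 2419*(1/(2*V))/44 = 2419/(88*V))
1/(Y(197) + c(Q(-1))) = 1/(-400*197 + (2419/88)/(-5)) = 1/(-78800 + (2419/88)*(-1/5)) = 1/(-78800 - 2419/440) = 1/(-34674419/440) = -440/34674419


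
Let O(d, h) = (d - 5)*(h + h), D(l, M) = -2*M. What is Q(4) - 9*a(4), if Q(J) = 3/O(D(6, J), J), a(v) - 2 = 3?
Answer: -4683/104 ≈ -45.029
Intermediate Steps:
a(v) = 5 (a(v) = 2 + 3 = 5)
O(d, h) = 2*h*(-5 + d) (O(d, h) = (-5 + d)*(2*h) = 2*h*(-5 + d))
Q(J) = 3/(2*J*(-5 - 2*J)) (Q(J) = 3/((2*J*(-5 - 2*J))) = 3*(1/(2*J*(-5 - 2*J))) = 3/(2*J*(-5 - 2*J)))
Q(4) - 9*a(4) = -3/2/(4*(5 + 2*4)) - 9*5 = -3/2*¼/(5 + 8) - 45 = -3/2*¼/13 - 45 = -3/2*¼*1/13 - 45 = -3/104 - 45 = -4683/104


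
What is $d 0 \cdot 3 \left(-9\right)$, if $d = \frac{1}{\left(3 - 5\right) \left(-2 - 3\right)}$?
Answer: $0$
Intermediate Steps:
$d = \frac{1}{10}$ ($d = \frac{1}{\left(-2\right) \left(-5\right)} = \frac{1}{10} \approx 0.1$)
$d 0 \cdot 3 \left(-9\right) = \frac{1}{10} \cdot 0 \cdot 3 \left(-9\right) = 0 \cdot 3 \left(-9\right) = 0 \left(-9\right) = 0$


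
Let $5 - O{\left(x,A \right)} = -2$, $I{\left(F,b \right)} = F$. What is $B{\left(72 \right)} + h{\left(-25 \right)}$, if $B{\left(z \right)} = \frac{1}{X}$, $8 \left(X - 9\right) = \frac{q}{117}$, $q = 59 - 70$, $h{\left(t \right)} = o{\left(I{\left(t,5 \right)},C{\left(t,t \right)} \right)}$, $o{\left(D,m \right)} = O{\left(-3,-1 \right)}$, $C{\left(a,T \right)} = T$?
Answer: $\frac{59827}{8413} \approx 7.1113$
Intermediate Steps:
$O{\left(x,A \right)} = 7$ ($O{\left(x,A \right)} = 5 - -2 = 5 + 2 = 7$)
$o{\left(D,m \right)} = 7$
$h{\left(t \right)} = 7$
$q = -11$ ($q = 59 - 70 = -11$)
$X = \frac{8413}{936}$ ($X = 9 + \frac{\left(-11\right) \frac{1}{117}}{8} = 9 + \frac{1}{8} \left(- \frac{11}{117}\right) = 9 - \frac{11}{936} = \frac{8413}{936} \approx 8.9883$)
$B{\left(z \right)} = \frac{936}{8413}$ ($B{\left(z \right)} = \frac{1}{\frac{8413}{936}} = \frac{936}{8413}$)
$B{\left(72 \right)} + h{\left(-25 \right)} = \frac{936}{8413} + 7 = \frac{59827}{8413}$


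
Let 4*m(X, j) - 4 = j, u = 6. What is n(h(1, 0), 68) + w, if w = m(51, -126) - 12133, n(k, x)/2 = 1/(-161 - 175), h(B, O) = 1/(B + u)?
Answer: -2043469/168 ≈ -12164.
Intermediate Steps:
h(B, O) = 1/(6 + B) (h(B, O) = 1/(B + 6) = 1/(6 + B))
m(X, j) = 1 + j/4
n(k, x) = -1/168 (n(k, x) = 2/(-161 - 175) = 2/(-336) = 2*(-1/336) = -1/168)
w = -24327/2 (w = (1 + (¼)*(-126)) - 12133 = (1 - 63/2) - 12133 = -61/2 - 12133 = -24327/2 ≈ -12164.)
n(h(1, 0), 68) + w = -1/168 - 24327/2 = -2043469/168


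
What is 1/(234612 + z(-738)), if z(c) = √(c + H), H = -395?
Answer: 234612/55042791677 - I*√1133/55042791677 ≈ 4.2624e-6 - 6.1153e-10*I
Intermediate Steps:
z(c) = √(-395 + c) (z(c) = √(c - 395) = √(-395 + c))
1/(234612 + z(-738)) = 1/(234612 + √(-395 - 738)) = 1/(234612 + √(-1133)) = 1/(234612 + I*√1133)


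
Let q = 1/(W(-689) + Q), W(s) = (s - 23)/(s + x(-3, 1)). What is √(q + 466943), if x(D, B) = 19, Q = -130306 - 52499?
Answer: √1751154942960180940758/61239319 ≈ 683.33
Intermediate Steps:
Q = -182805
W(s) = (-23 + s)/(19 + s) (W(s) = (s - 23)/(s + 19) = (-23 + s)/(19 + s))
q = -335/61239319 (q = 1/((-23 - 689)/(19 - 689) - 182805) = 1/(-712/(-670) - 182805) = 1/(-1/670*(-712) - 182805) = 1/(356/335 - 182805) = 1/(-61239319/335) = -335/61239319 ≈ -5.4703e-6)
√(q + 466943) = √(-335/61239319 + 466943) = √(28595271331482/61239319) = √1751154942960180940758/61239319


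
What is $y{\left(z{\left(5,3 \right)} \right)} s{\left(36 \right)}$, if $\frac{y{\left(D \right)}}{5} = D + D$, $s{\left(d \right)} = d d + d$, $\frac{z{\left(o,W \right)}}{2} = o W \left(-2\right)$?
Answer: $-799200$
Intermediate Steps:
$z{\left(o,W \right)} = - 4 W o$ ($z{\left(o,W \right)} = 2 o W \left(-2\right) = 2 W o \left(-2\right) = 2 \left(- 2 W o\right) = - 4 W o$)
$s{\left(d \right)} = d + d^{2}$ ($s{\left(d \right)} = d^{2} + d = d + d^{2}$)
$y{\left(D \right)} = 10 D$ ($y{\left(D \right)} = 5 \left(D + D\right) = 5 \cdot 2 D = 10 D$)
$y{\left(z{\left(5,3 \right)} \right)} s{\left(36 \right)} = 10 \left(\left(-4\right) 3 \cdot 5\right) 36 \left(1 + 36\right) = 10 \left(-60\right) 36 \cdot 37 = \left(-600\right) 1332 = -799200$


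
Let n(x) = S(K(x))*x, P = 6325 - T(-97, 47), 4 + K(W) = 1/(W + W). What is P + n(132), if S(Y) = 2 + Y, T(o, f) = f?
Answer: 12029/2 ≈ 6014.5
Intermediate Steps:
K(W) = -4 + 1/(2*W) (K(W) = -4 + 1/(W + W) = -4 + 1/(2*W))
P = 6278 (P = 6325 - 1*47 = 6325 - 47 = 6278)
n(x) = x*(-2 + 1/(2*x)) (n(x) = (2 + (-4 + 1/(2*x)))*x = (-2 + 1/(2*x))*x = x*(-2 + 1/(2*x)))
P + n(132) = 6278 + (1/2 - 2*132) = 6278 + (1/2 - 264) = 6278 - 527/2 = 12029/2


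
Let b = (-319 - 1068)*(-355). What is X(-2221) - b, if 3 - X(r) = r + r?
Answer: -487940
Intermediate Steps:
X(r) = 3 - 2*r (X(r) = 3 - (r + r) = 3 - 2*r)
b = 492385 (b = -1387*(-355) = 492385)
X(-2221) - b = (3 - 2*(-2221)) - 1*492385 = (3 + 4442) - 492385 = 4445 - 492385 = -487940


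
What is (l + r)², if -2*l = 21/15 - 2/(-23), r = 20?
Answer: 19616041/52900 ≈ 370.81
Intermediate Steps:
l = -171/230 (l = -(21/15 - 2/(-23))/2 = -(21*(1/15) - 2*(-1/23))/2 = -(7/5 + 2/23)/2 = -½*171/115 = -171/230 ≈ -0.74348)
(l + r)² = (-171/230 + 20)² = (4429/230)² = 19616041/52900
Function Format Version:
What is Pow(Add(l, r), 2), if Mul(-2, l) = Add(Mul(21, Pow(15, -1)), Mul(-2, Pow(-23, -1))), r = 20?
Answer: Rational(19616041, 52900) ≈ 370.81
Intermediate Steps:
l = Rational(-171, 230) (l = Mul(Rational(-1, 2), Add(Mul(21, Pow(15, -1)), Mul(-2, Pow(-23, -1)))) = Mul(Rational(-1, 2), Add(Mul(21, Rational(1, 15)), Mul(-2, Rational(-1, 23)))) = Mul(Rational(-1, 2), Add(Rational(7, 5), Rational(2, 23))) = Mul(Rational(-1, 2), Rational(171, 115)) = Rational(-171, 230) ≈ -0.74348)
Pow(Add(l, r), 2) = Pow(Add(Rational(-171, 230), 20), 2) = Pow(Rational(4429, 230), 2) = Rational(19616041, 52900)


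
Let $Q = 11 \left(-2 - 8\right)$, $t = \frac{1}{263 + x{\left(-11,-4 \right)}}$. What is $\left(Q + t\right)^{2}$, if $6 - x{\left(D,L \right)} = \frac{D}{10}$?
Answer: $\frac{88268410000}{7295401} \approx 12099.0$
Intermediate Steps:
$x{\left(D,L \right)} = 6 - \frac{D}{10}$
$t = \frac{10}{2701}$ ($t = \frac{1}{263 + \left(6 - - \frac{11}{10}\right)} = \frac{1}{263 + \left(6 + \frac{11}{10}\right)} = \frac{1}{263 + \frac{71}{10}} = \frac{1}{\frac{2701}{10}} = \frac{10}{2701} \approx 0.0037023$)
$Q = -110$ ($Q = 11 \left(-10\right) = -110$)
$\left(Q + t\right)^{2} = \left(-110 + \frac{10}{2701}\right)^{2} = \left(- \frac{297100}{2701}\right)^{2} = \frac{88268410000}{7295401}$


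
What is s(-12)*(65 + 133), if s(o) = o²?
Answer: 28512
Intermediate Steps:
s(-12)*(65 + 133) = (-12)²*(65 + 133) = 144*198 = 28512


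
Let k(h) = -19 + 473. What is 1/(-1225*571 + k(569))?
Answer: -1/699021 ≈ -1.4306e-6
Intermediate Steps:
k(h) = 454
1/(-1225*571 + k(569)) = 1/(-1225*571 + 454) = 1/(-699475 + 454) = 1/(-699021) = -1/699021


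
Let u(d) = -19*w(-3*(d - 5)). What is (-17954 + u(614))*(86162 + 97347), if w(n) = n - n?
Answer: -3294720586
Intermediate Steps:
w(n) = 0
u(d) = 0 (u(d) = -19*0 = 0)
(-17954 + u(614))*(86162 + 97347) = (-17954 + 0)*(86162 + 97347) = -17954*183509 = -3294720586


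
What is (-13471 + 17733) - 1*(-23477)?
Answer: 27739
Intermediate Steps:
(-13471 + 17733) - 1*(-23477) = 4262 + 23477 = 27739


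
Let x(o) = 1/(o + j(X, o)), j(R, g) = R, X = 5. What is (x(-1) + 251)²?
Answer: 1010025/16 ≈ 63127.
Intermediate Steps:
x(o) = 1/(5 + o) (x(o) = 1/(o + 5) = 1/(5 + o))
(x(-1) + 251)² = (1/(5 - 1) + 251)² = (1/4 + 251)² = (¼ + 251)² = (1005/4)² = 1010025/16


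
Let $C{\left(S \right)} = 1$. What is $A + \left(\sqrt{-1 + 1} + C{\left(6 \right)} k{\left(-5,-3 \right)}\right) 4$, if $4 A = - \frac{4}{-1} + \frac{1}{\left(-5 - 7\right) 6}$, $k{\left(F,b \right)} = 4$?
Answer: $\frac{4895}{288} \approx 16.997$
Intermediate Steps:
$A = \frac{287}{288}$ ($A = \frac{- \frac{4}{-1} + \frac{1}{\left(-5 - 7\right) 6}}{4} = \frac{\left(-4\right) \left(-1\right) + \frac{1}{-12} \cdot \frac{1}{6}}{4} = \frac{4 - \frac{1}{72}}{4} = \frac{1}{4} \cdot \frac{287}{72} = \frac{287}{288} \approx 0.99653$)
$A + \left(\sqrt{-1 + 1} + C{\left(6 \right)} k{\left(-5,-3 \right)}\right) 4 = \frac{287}{288} + \left(\sqrt{-1 + 1} + 1 \cdot 4\right) 4 = \frac{287}{288} + \left(\sqrt{0} + 4\right) 4 = \frac{287}{288} + \left(0 + 4\right) 4 = \frac{287}{288} + 4 \cdot 4 = \frac{287}{288} + 16 = \frac{4895}{288}$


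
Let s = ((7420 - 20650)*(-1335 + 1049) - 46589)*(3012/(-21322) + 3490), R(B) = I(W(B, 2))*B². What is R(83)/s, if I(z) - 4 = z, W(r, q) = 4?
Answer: 73443629/17380453279543 ≈ 4.2256e-6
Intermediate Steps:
I(z) = 4 + z
R(B) = 8*B² (R(B) = (4 + 4)*B² = 8*B²)
s = 139043626236344/10661 (s = (-13230*(-286) - 46589)*(3012*(-1/21322) + 3490) = (3783780 - 46589)*(-1506/10661 + 3490) = 3737191*(37205384/10661) = 139043626236344/10661 ≈ 1.3042e+10)
R(83)/s = (8*83²)/(139043626236344/10661) = (8*6889)*(10661/139043626236344) = 55112*(10661/139043626236344) = 73443629/17380453279543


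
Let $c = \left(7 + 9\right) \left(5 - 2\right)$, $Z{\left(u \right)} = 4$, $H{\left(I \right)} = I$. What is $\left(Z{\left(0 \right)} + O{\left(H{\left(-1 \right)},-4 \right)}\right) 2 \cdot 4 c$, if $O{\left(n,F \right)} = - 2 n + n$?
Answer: $1920$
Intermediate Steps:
$O{\left(n,F \right)} = - n$
$c = 48$ ($c = 16 \cdot 3 = 48$)
$\left(Z{\left(0 \right)} + O{\left(H{\left(-1 \right)},-4 \right)}\right) 2 \cdot 4 c = \left(4 - -1\right) 2 \cdot 4 \cdot 48 = \left(4 + 1\right) 8 \cdot 48 = 5 \cdot 8 \cdot 48 = 40 \cdot 48 = 1920$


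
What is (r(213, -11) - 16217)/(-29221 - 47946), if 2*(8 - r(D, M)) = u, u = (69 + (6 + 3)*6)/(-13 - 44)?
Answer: 615901/2932346 ≈ 0.21004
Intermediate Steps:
u = -41/19 (u = (69 + 9*6)/(-57) = (69 + 54)*(-1/57) = 123*(-1/57) = -41/19 ≈ -2.1579)
r(D, M) = 345/38 (r(D, M) = 8 - ½*(-41/19) = 8 + 41/38 = 345/38)
(r(213, -11) - 16217)/(-29221 - 47946) = (345/38 - 16217)/(-29221 - 47946) = -615901/38/(-77167) = -615901/38*(-1/77167) = 615901/2932346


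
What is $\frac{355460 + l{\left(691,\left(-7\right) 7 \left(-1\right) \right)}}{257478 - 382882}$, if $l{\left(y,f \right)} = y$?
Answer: $- \frac{356151}{125404} \approx -2.84$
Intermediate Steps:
$\frac{355460 + l{\left(691,\left(-7\right) 7 \left(-1\right) \right)}}{257478 - 382882} = \frac{355460 + 691}{257478 - 382882} = \frac{356151}{-125404} = 356151 \left(- \frac{1}{125404}\right) = - \frac{356151}{125404}$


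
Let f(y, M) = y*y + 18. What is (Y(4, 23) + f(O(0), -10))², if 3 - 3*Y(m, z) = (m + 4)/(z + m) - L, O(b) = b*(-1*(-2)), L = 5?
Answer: 2775556/6561 ≈ 423.04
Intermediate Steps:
O(b) = 2*b (O(b) = b*2 = 2*b)
f(y, M) = 18 + y² (f(y, M) = y² + 18 = 18 + y²)
Y(m, z) = 8/3 - (4 + m)/(3*(m + z)) (Y(m, z) = 1 - ((m + 4)/(z + m) - 1*5)/3 = 1 - ((4 + m)/(m + z) - 5)/3 = 1 - (-5 + (4 + m)/(m + z))/3 = 1 + (5/3 - (4 + m)/(3*(m + z))) = 8/3 - (4 + m)/(3*(m + z)))
(Y(4, 23) + f(O(0), -10))² = ((-4 + 7*4 + 8*23)/(3*(4 + 23)) + (18 + (2*0)²))² = ((⅓)*(-4 + 28 + 184)/27 + (18 + 0²))² = ((⅓)*(1/27)*208 + (18 + 0))² = (208/81 + 18)² = (1666/81)² = 2775556/6561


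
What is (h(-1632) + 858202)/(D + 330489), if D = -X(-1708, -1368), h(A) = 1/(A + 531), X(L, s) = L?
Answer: 944880401/365748897 ≈ 2.5834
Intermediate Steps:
h(A) = 1/(531 + A)
D = 1708 (D = -1*(-1708) = 1708)
(h(-1632) + 858202)/(D + 330489) = (1/(531 - 1632) + 858202)/(1708 + 330489) = (1/(-1101) + 858202)/332197 = (-1/1101 + 858202)*(1/332197) = (944880401/1101)*(1/332197) = 944880401/365748897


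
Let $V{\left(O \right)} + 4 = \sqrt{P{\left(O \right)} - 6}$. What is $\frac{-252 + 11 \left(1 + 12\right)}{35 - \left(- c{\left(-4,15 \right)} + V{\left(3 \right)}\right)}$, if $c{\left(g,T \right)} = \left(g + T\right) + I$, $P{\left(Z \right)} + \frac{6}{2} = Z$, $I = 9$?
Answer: $- \frac{6431}{3487} - \frac{109 i \sqrt{6}}{3487} \approx -1.8443 - 0.076568 i$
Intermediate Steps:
$P{\left(Z \right)} = -3 + Z$
$c{\left(g,T \right)} = 9 + T + g$ ($c{\left(g,T \right)} = \left(g + T\right) + 9 = \left(T + g\right) + 9 = 9 + T + g$)
$V{\left(O \right)} = -4 + \sqrt{-9 + O}$ ($V{\left(O \right)} = -4 + \sqrt{\left(-3 + O\right) - 6} = -4 + \sqrt{-9 + O}$)
$\frac{-252 + 11 \left(1 + 12\right)}{35 - \left(- c{\left(-4,15 \right)} + V{\left(3 \right)}\right)} = \frac{-252 + 11 \left(1 + 12\right)}{35 + \left(\left(9 + 15 - 4\right) - \left(-4 + \sqrt{-9 + 3}\right)\right)} = \frac{-252 + 11 \cdot 13}{35 + \left(20 - \left(-4 + \sqrt{-6}\right)\right)} = \frac{-252 + 143}{35 + \left(20 - \left(-4 + i \sqrt{6}\right)\right)} = - \frac{109}{35 + \left(20 + \left(4 - i \sqrt{6}\right)\right)} = - \frac{109}{35 + \left(24 - i \sqrt{6}\right)} = - \frac{109}{59 - i \sqrt{6}}$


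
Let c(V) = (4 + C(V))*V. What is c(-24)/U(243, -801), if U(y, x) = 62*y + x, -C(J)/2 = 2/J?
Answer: -20/2853 ≈ -0.0070102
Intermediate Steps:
C(J) = -4/J
U(y, x) = x + 62*y
c(V) = V*(4 - 4/V) (c(V) = (4 - 4/V)*V = V*(4 - 4/V))
c(-24)/U(243, -801) = (-4 + 4*(-24))/(-801 + 62*243) = (-4 - 96)/(-801 + 15066) = -100/14265 = -100*1/14265 = -20/2853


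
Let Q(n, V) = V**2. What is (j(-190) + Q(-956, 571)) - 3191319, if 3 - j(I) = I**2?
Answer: -2901375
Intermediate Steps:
j(I) = 3 - I**2
(j(-190) + Q(-956, 571)) - 3191319 = ((3 - 1*(-190)**2) + 571**2) - 3191319 = ((3 - 1*36100) + 326041) - 3191319 = ((3 - 36100) + 326041) - 3191319 = (-36097 + 326041) - 3191319 = 289944 - 3191319 = -2901375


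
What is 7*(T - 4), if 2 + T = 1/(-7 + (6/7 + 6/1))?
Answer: -91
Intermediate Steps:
T = -9 (T = -2 + 1/(-7 + (6/7 + 6/1)) = -2 + 1/(-7 + (6*(⅐) + 6*1)) = -2 + 1/(-7 + (6/7 + 6)) = -2 + 1/(-7 + 48/7) = -2 + 1/(-⅐) = -2 - 7 = -9)
7*(T - 4) = 7*(-9 - 4) = 7*(-13) = -91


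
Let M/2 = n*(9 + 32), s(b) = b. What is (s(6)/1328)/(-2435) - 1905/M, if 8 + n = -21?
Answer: 1540036533/1922422760 ≈ 0.80109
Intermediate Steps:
n = -29 (n = -8 - 21 = -29)
M = -2378 (M = 2*(-29*(9 + 32)) = 2*(-29*41) = 2*(-1189) = -2378)
(s(6)/1328)/(-2435) - 1905/M = (6/1328)/(-2435) - 1905/(-2378) = (6*(1/1328))*(-1/2435) - 1905*(-1/2378) = (3/664)*(-1/2435) + 1905/2378 = -3/1616840 + 1905/2378 = 1540036533/1922422760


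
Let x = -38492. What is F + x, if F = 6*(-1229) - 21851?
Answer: -67717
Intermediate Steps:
F = -29225 (F = -7374 - 21851 = -29225)
F + x = -29225 - 38492 = -67717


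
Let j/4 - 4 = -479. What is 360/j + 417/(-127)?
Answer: -41901/12065 ≈ -3.4729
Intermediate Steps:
j = -1900 (j = 16 + 4*(-479) = 16 - 1916 = -1900)
360/j + 417/(-127) = 360/(-1900) + 417/(-127) = 360*(-1/1900) + 417*(-1/127) = -18/95 - 417/127 = -41901/12065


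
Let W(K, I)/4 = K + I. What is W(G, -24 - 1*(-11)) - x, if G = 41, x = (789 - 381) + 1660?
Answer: -1956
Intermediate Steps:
x = 2068 (x = 408 + 1660 = 2068)
W(K, I) = 4*I + 4*K (W(K, I) = 4*(K + I) = 4*(I + K) = 4*I + 4*K)
W(G, -24 - 1*(-11)) - x = (4*(-24 - 1*(-11)) + 4*41) - 1*2068 = (4*(-24 + 11) + 164) - 2068 = (4*(-13) + 164) - 2068 = (-52 + 164) - 2068 = 112 - 2068 = -1956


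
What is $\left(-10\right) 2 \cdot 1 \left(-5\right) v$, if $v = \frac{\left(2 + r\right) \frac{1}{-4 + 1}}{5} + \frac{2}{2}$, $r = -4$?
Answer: $\frac{340}{3} \approx 113.33$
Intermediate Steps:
$v = \frac{17}{15}$ ($v = \frac{\left(2 - 4\right) \frac{1}{-4 + 1}}{5} + \frac{2}{2} = - \frac{2}{-3} \cdot \frac{1}{5} + 2 \cdot \frac{1}{2} = \left(-2\right) \left(- \frac{1}{3}\right) \frac{1}{5} + 1 = \frac{2}{3} \cdot \frac{1}{5} + 1 = \frac{2}{15} + 1 = \frac{17}{15} \approx 1.1333$)
$\left(-10\right) 2 \cdot 1 \left(-5\right) v = \left(-10\right) 2 \cdot 1 \left(-5\right) \frac{17}{15} = - 20 \left(\left(-5\right) \frac{17}{15}\right) = \left(-20\right) \left(- \frac{17}{3}\right) = \frac{340}{3}$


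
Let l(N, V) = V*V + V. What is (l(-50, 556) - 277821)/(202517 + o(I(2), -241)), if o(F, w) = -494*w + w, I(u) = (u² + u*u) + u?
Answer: 31871/321330 ≈ 0.099185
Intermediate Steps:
I(u) = u + 2*u² (I(u) = (u² + u²) + u = 2*u² + u = u + 2*u²)
l(N, V) = V + V² (l(N, V) = V² + V = V + V²)
o(F, w) = -493*w
(l(-50, 556) - 277821)/(202517 + o(I(2), -241)) = (556*(1 + 556) - 277821)/(202517 - 493*(-241)) = (556*557 - 277821)/(202517 + 118813) = (309692 - 277821)/321330 = 31871*(1/321330) = 31871/321330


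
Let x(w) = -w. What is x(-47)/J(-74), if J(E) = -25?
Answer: -47/25 ≈ -1.8800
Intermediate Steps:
x(-47)/J(-74) = -1*(-47)/(-25) = 47*(-1/25) = -47/25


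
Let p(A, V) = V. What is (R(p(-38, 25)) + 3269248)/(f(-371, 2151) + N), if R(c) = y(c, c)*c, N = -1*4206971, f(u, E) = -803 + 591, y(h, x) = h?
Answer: -3269873/4207183 ≈ -0.77721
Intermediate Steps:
f(u, E) = -212
N = -4206971
R(c) = c² (R(c) = c*c = c²)
(R(p(-38, 25)) + 3269248)/(f(-371, 2151) + N) = (25² + 3269248)/(-212 - 4206971) = (625 + 3269248)/(-4207183) = 3269873*(-1/4207183) = -3269873/4207183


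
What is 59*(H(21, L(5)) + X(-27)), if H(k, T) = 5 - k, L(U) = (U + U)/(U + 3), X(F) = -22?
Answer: -2242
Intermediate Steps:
L(U) = 2*U/(3 + U) (L(U) = (2*U)/(3 + U) = 2*U/(3 + U))
59*(H(21, L(5)) + X(-27)) = 59*((5 - 1*21) - 22) = 59*((5 - 21) - 22) = 59*(-16 - 22) = 59*(-38) = -2242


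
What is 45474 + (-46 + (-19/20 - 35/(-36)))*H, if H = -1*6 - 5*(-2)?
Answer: 2038054/45 ≈ 45290.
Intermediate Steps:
H = 4 (H = -6 + 10 = 4)
45474 + (-46 + (-19/20 - 35/(-36)))*H = 45474 + (-46 + (-19/20 - 35/(-36)))*4 = 45474 + (-46 + (-19*1/20 - 35*(-1/36)))*4 = 45474 + (-46 + (-19/20 + 35/36))*4 = 45474 + (-46 + 1/45)*4 = 45474 - 2069/45*4 = 45474 - 8276/45 = 2038054/45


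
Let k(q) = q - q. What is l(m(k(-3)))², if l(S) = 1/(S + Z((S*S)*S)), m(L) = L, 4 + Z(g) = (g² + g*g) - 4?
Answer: 1/64 ≈ 0.015625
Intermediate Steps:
k(q) = 0
Z(g) = -8 + 2*g² (Z(g) = -4 + ((g² + g*g) - 4) = -4 + ((g² + g²) - 4) = -4 + (2*g² - 4) = -4 + (-4 + 2*g²) = -8 + 2*g²)
l(S) = 1/(-8 + S + 2*S⁶) (l(S) = 1/(S + (-8 + 2*((S*S)*S)²)) = 1/(S + (-8 + 2*(S²*S)²)) = 1/(S + (-8 + 2*(S³)²)) = 1/(S + (-8 + 2*S⁶)) = 1/(-8 + S + 2*S⁶))
l(m(k(-3)))² = (1/(-8 + 0 + 2*0⁶))² = (1/(-8 + 0 + 2*0))² = (1/(-8 + 0 + 0))² = (1/(-8))² = (-⅛)² = 1/64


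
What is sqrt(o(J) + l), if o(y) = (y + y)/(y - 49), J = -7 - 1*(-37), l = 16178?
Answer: sqrt(5839118)/19 ≈ 127.18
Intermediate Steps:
J = 30 (J = -7 + 37 = 30)
o(y) = 2*y/(-49 + y) (o(y) = (2*y)/(-49 + y) = 2*y/(-49 + y))
sqrt(o(J) + l) = sqrt(2*30/(-49 + 30) + 16178) = sqrt(2*30/(-19) + 16178) = sqrt(2*30*(-1/19) + 16178) = sqrt(-60/19 + 16178) = sqrt(307322/19) = sqrt(5839118)/19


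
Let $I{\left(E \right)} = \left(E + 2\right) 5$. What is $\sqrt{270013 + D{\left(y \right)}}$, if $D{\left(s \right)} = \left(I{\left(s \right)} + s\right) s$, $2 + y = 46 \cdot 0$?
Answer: $\sqrt{270017} \approx 519.63$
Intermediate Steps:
$I{\left(E \right)} = 10 + 5 E$ ($I{\left(E \right)} = \left(2 + E\right) 5 = 10 + 5 E$)
$y = -2$ ($y = -2 + 46 \cdot 0 = -2 + 0 = -2$)
$D{\left(s \right)} = s \left(10 + 6 s\right)$ ($D{\left(s \right)} = \left(\left(10 + 5 s\right) + s\right) s = \left(10 + 6 s\right) s = s \left(10 + 6 s\right)$)
$\sqrt{270013 + D{\left(y \right)}} = \sqrt{270013 + 2 \left(-2\right) \left(5 + 3 \left(-2\right)\right)} = \sqrt{270013 + 2 \left(-2\right) \left(5 - 6\right)} = \sqrt{270013 + 2 \left(-2\right) \left(-1\right)} = \sqrt{270013 + 4} = \sqrt{270017}$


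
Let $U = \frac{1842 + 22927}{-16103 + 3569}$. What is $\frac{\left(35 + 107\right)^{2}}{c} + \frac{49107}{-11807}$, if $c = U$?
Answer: $- \frac{2985265277115}{292447583} \approx -10208.0$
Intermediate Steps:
$U = - \frac{24769}{12534}$ ($U = \frac{24769}{-12534} = 24769 \left(- \frac{1}{12534}\right) = - \frac{24769}{12534} \approx -1.9761$)
$c = - \frac{24769}{12534} \approx -1.9761$
$\frac{\left(35 + 107\right)^{2}}{c} + \frac{49107}{-11807} = \frac{\left(35 + 107\right)^{2}}{- \frac{24769}{12534}} + \frac{49107}{-11807} = 142^{2} \left(- \frac{12534}{24769}\right) + 49107 \left(- \frac{1}{11807}\right) = 20164 \left(- \frac{12534}{24769}\right) - \frac{49107}{11807} = - \frac{252735576}{24769} - \frac{49107}{11807} = - \frac{2985265277115}{292447583}$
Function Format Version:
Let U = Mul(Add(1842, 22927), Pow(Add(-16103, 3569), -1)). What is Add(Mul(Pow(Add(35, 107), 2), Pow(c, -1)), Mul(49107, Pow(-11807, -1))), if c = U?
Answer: Rational(-2985265277115, 292447583) ≈ -10208.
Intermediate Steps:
U = Rational(-24769, 12534) (U = Mul(24769, Pow(-12534, -1)) = Mul(24769, Rational(-1, 12534)) = Rational(-24769, 12534) ≈ -1.9761)
c = Rational(-24769, 12534) ≈ -1.9761
Add(Mul(Pow(Add(35, 107), 2), Pow(c, -1)), Mul(49107, Pow(-11807, -1))) = Add(Mul(Pow(Add(35, 107), 2), Pow(Rational(-24769, 12534), -1)), Mul(49107, Pow(-11807, -1))) = Add(Mul(Pow(142, 2), Rational(-12534, 24769)), Mul(49107, Rational(-1, 11807))) = Add(Mul(20164, Rational(-12534, 24769)), Rational(-49107, 11807)) = Add(Rational(-252735576, 24769), Rational(-49107, 11807)) = Rational(-2985265277115, 292447583)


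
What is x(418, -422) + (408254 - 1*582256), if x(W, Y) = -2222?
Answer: -176224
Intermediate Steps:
x(418, -422) + (408254 - 1*582256) = -2222 + (408254 - 1*582256) = -2222 + (408254 - 582256) = -2222 - 174002 = -176224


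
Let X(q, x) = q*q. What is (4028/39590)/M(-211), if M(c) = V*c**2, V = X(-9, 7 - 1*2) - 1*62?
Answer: 106/881293195 ≈ 1.2028e-7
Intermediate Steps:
X(q, x) = q**2
V = 19 (V = (-9)**2 - 1*62 = 81 - 62 = 19)
M(c) = 19*c**2
(4028/39590)/M(-211) = (4028/39590)/((19*(-211)**2)) = (4028*(1/39590))/((19*44521)) = (2014/19795)/845899 = (2014/19795)*(1/845899) = 106/881293195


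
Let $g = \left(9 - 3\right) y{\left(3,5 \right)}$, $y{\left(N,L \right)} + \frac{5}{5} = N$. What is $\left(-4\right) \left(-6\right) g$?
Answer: $288$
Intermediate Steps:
$y{\left(N,L \right)} = -1 + N$
$g = 12$ ($g = \left(9 - 3\right) \left(-1 + 3\right) = 6 \cdot 2 = 12$)
$\left(-4\right) \left(-6\right) g = \left(-4\right) \left(-6\right) 12 = 24 \cdot 12 = 288$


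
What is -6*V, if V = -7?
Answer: 42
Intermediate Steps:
-6*V = -6*(-7) = 42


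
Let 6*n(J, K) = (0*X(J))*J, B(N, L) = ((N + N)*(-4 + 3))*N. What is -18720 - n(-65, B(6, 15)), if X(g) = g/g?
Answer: -18720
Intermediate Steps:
X(g) = 1
B(N, L) = -2*N² (B(N, L) = ((2*N)*(-1))*N = (-2*N)*N = -2*N²)
n(J, K) = 0 (n(J, K) = ((0*1)*J)/6 = (0*J)/6 = (⅙)*0 = 0)
-18720 - n(-65, B(6, 15)) = -18720 - 1*0 = -18720 + 0 = -18720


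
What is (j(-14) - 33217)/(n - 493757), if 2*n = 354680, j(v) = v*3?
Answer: 33259/316417 ≈ 0.10511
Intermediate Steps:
j(v) = 3*v
n = 177340 (n = (½)*354680 = 177340)
(j(-14) - 33217)/(n - 493757) = (3*(-14) - 33217)/(177340 - 493757) = (-42 - 33217)/(-316417) = -33259*(-1/316417) = 33259/316417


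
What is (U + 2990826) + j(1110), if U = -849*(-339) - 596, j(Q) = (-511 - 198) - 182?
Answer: 3277150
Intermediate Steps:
j(Q) = -891 (j(Q) = -709 - 182 = -891)
U = 287215 (U = 287811 - 596 = 287215)
(U + 2990826) + j(1110) = (287215 + 2990826) - 891 = 3278041 - 891 = 3277150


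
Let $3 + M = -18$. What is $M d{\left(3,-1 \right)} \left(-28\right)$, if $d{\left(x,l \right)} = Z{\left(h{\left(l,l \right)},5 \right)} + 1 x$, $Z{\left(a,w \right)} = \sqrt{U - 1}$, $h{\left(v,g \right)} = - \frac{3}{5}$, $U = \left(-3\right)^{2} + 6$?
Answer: $1764 + 588 \sqrt{14} \approx 3964.1$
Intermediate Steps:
$U = 15$ ($U = 9 + 6 = 15$)
$M = -21$ ($M = -3 - 18 = -21$)
$h{\left(v,g \right)} = - \frac{3}{5}$ ($h{\left(v,g \right)} = \left(-3\right) \frac{1}{5} = - \frac{3}{5}$)
$Z{\left(a,w \right)} = \sqrt{14}$ ($Z{\left(a,w \right)} = \sqrt{15 - 1} = \sqrt{14}$)
$d{\left(x,l \right)} = x + \sqrt{14}$ ($d{\left(x,l \right)} = \sqrt{14} + 1 x = \sqrt{14} + x = x + \sqrt{14}$)
$M d{\left(3,-1 \right)} \left(-28\right) = - 21 \left(3 + \sqrt{14}\right) \left(-28\right) = \left(-63 - 21 \sqrt{14}\right) \left(-28\right) = 1764 + 588 \sqrt{14}$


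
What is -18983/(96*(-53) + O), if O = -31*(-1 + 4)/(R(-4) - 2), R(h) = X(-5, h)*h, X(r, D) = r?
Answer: 113898/30559 ≈ 3.7271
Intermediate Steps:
R(h) = -5*h
O = -31/6 (O = -31*(-1 + 4)/(-5*(-4) - 2) = -93/(20 - 2) = -93/18 = -31*⅙ = -31/6 ≈ -5.1667)
-18983/(96*(-53) + O) = -18983/(96*(-53) - 31/6) = -18983/(-5088 - 31/6) = -18983/(-30559/6) = -18983*(-6/30559) = 113898/30559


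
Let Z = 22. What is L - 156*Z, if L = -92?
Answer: -3524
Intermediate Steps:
L - 156*Z = -92 - 156*22 = -92 - 3432 = -3524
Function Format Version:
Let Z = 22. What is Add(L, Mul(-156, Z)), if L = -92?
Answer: -3524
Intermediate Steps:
Add(L, Mul(-156, Z)) = Add(-92, Mul(-156, 22)) = Add(-92, -3432) = -3524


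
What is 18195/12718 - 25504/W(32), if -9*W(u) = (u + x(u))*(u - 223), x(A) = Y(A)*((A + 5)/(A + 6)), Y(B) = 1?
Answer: -106576594239/3043709914 ≈ -35.015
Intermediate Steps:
x(A) = (5 + A)/(6 + A) (x(A) = 1*((A + 5)/(A + 6)) = 1*((5 + A)/(6 + A)) = (5 + A)/(6 + A))
W(u) = -(-223 + u)*(u + (5 + u)/(6 + u))/9 (W(u) = -(u + (5 + u)/(6 + u))*(u - 223)/9 = -(u + (5 + u)/(6 + u))*(-223 + u)/9 = -(-223 + u)*(u + (5 + u)/(6 + u))/9)
18195/12718 - 25504/W(32) = 18195/12718 - 25504*9*(6 + 32)/(1115 - 1*32³ + 216*32² + 1556*32) = 18195*(1/12718) - 25504*342/(1115 - 1*32768 + 216*1024 + 49792) = 18195/12718 - 25504*342/(1115 - 32768 + 221184 + 49792) = 18195/12718 - 25504/((⅑)*(1/38)*239323) = 18195/12718 - 25504/239323/342 = 18195/12718 - 25504*342/239323 = 18195/12718 - 8722368/239323 = -106576594239/3043709914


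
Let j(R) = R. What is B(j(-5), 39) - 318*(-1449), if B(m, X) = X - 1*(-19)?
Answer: 460840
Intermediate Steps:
B(m, X) = 19 + X (B(m, X) = X + 19 = 19 + X)
B(j(-5), 39) - 318*(-1449) = (19 + 39) - 318*(-1449) = 58 + 460782 = 460840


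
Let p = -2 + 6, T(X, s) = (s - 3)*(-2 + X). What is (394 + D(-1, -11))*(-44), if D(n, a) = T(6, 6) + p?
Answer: -18040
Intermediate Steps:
T(X, s) = (-3 + s)*(-2 + X)
p = 4
D(n, a) = 16 (D(n, a) = (6 - 3*6 - 2*6 + 6*6) + 4 = (6 - 18 - 12 + 36) + 4 = 12 + 4 = 16)
(394 + D(-1, -11))*(-44) = (394 + 16)*(-44) = 410*(-44) = -18040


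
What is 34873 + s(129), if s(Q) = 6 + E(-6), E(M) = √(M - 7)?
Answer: 34879 + I*√13 ≈ 34879.0 + 3.6056*I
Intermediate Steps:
E(M) = √(-7 + M)
s(Q) = 6 + I*√13 (s(Q) = 6 + √(-7 - 6) = 6 + √(-13) = 6 + I*√13)
34873 + s(129) = 34873 + (6 + I*√13) = 34879 + I*√13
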